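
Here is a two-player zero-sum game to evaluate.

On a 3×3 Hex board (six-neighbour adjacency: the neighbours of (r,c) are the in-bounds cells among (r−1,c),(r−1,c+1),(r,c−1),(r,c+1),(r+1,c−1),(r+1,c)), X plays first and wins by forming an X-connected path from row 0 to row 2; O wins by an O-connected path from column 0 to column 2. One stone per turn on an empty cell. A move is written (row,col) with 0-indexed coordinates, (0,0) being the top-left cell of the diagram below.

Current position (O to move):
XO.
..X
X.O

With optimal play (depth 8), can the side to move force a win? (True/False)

[XO./..X/X.O] O move#1: (0,2):-1/XOO/..X/X.O*, (1,0):-1/XO./O.X/X.O, (1,1):-1/XO./.OX/X.O, (2,1):-1/XO./..X/XOO
[XOO/..X/X.O] X move#2: (1,0):+1/XOO/X.X/X.O*, (1,1):-1/XOO/.XX/X.O, (2,1):-1/XOO/..X/XXO
[XOO/X.X/X.O] end (terminal -1, O#3); searched XO./..X/X.O to 8

O winning at [XO./..X/X.O]: False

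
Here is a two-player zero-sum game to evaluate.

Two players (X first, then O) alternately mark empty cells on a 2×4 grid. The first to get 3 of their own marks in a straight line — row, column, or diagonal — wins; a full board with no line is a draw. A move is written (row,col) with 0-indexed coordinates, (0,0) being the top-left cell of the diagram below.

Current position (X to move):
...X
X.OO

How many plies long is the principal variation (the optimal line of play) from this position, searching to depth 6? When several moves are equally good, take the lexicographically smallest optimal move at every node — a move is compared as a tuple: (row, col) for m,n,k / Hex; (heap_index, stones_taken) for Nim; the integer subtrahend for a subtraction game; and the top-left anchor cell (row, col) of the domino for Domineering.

PV length from [...X/X.OO]: 4 plies

p1 X@[...X/X.OO]: (0,0)[X..X/X.OO]-1 (0,1)[.X.X/X.OO]-1 (0,2)[..XX/X.OO]-1 (1,1)[...X/XXOO]+0*
p2 O@[...X/XXOO]: (0,0)[O..X/XXOO]+0* (0,1)[.O.X/XXOO]+0 (0,2)[..OX/XXOO]+0
p3 X@[O..X/XXOO]: (0,1)[OX.X/XXOO]+0* (0,2)[O.XX/XXOO]+0
p4 O@[OX.X/XXOO]: (0,2)[OXOX/XXOO]+0*
p5 X@[OXOX/XXOO] terminal +0; root [...X/X.OO] d6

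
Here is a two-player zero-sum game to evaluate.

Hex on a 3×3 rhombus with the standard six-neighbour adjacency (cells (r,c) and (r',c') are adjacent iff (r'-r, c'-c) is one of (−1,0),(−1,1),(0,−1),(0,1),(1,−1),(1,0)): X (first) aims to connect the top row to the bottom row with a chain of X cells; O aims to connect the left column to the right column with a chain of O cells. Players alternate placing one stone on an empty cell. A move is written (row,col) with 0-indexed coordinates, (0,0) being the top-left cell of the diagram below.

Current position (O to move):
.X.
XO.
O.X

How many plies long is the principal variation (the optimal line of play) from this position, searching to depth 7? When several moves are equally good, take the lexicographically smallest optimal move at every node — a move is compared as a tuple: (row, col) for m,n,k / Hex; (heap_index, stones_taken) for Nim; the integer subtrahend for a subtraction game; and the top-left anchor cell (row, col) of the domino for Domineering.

PV length from [.X./XO./O.X]: 3 plies

[.X./XO./O.X] O move#1: (0,0):+1/OX./XO./O.X*, (0,2):+1/.XO/XO./O.X, (1,2):+1/.X./XOO/O.X, (2,1):+1/.X./XO./OOX
[OX./XO./O.X] X move#2: (0,2):-1/OXX/XO./O.X*, (1,2):-1/OX./XOX/O.X, (2,1):-1/OX./XO./OXX
[OXX/XO./O.X] O move#3: (1,2):+1/OXX/XOO/O.X*, (2,1):-1/OXX/XO./OOX
[OXX/XOO/O.X] end (terminal -1, X#4); searched .X./XO./O.X to 7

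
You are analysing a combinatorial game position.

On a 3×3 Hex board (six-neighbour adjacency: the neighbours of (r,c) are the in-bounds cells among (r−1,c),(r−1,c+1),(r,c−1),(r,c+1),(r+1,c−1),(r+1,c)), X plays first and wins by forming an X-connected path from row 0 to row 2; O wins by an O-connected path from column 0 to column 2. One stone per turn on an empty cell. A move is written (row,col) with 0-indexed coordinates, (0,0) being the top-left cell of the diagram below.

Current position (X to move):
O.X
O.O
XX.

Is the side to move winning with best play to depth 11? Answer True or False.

X winning at [O.X/O.O/XX.]: True

[O.X/O.O/XX.] X move#1: (0,1):-1/OXX/O.O/XX., (1,1):+1/O.X/OXO/XX.*, (2,2):-1/O.X/O.O/XXX
[O.X/OXO/XX.] end (terminal -1, O#2); searched O.X/O.O/XX. to 11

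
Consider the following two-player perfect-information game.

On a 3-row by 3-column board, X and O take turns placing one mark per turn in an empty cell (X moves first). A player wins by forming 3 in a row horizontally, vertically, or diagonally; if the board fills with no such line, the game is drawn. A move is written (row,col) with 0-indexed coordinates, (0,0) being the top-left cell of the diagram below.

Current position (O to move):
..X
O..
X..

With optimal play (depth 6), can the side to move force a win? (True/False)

[..X/O../X..] O move#1: (0,0):-1/O.X/O../X.., (0,1):-1/.OX/O../X.., (1,1):+0/..X/OO./X..*, (1,2):-1/..X/O.O/X.., (2,1):-1/..X/O../XO., (2,2):-1/..X/O../X.O
[..X/OO./X..] X move#2: (0,0):-1/X.X/OO./X.., (0,1):-1/.XX/OO./X.., (1,2):+0/..X/OOX/X..*, (2,1):-1/..X/OO./XX., (2,2):-1/..X/OO./X.X
[..X/OOX/X..] O move#3: (0,0):-1/O.X/OOX/X.., (0,1):-1/.OX/OOX/X.., (2,1):-1/..X/OOX/XO., (2,2):+0/..X/OOX/X.O*
[..X/OOX/X.O] X move#4: (0,0):+0/X.X/OOX/X.O*, (0,1):-1/.XX/OOX/X.O, (2,1):-1/..X/OOX/XXO
[X.X/OOX/X.O] O move#5: (0,1):+0/XOX/OOX/X.O*, (2,1):-1/X.X/OOX/XOO
[XOX/OOX/X.O] X move#6: (2,1):+0/XOX/OOX/XXO*
[XOX/OOX/XXO] end (terminal +0, O#7); searched ..X/O../X.. to 6

O winning at [..X/O../X..]: False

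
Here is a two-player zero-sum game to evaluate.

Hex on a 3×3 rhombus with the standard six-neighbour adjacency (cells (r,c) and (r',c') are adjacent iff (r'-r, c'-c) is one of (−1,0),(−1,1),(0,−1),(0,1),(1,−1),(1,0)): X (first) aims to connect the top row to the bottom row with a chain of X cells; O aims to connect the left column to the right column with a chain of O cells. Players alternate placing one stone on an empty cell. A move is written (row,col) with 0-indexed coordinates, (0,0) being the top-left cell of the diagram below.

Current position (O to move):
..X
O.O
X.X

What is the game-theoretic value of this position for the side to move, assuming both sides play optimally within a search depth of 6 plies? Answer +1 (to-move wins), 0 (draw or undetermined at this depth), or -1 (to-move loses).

value(..X/O.O/X.X, O) = +1

p1 O@[..X/O.O/X.X]: (0,0)[O.X/O.O/X.X]-1 (0,1)[.OX/O.O/X.X]-1 (1,1)[..X/OOO/X.X]+1* (2,1)[..X/O.O/XOX]-1
p2 X@[..X/OOO/X.X] terminal -1; root [..X/O.O/X.X] d6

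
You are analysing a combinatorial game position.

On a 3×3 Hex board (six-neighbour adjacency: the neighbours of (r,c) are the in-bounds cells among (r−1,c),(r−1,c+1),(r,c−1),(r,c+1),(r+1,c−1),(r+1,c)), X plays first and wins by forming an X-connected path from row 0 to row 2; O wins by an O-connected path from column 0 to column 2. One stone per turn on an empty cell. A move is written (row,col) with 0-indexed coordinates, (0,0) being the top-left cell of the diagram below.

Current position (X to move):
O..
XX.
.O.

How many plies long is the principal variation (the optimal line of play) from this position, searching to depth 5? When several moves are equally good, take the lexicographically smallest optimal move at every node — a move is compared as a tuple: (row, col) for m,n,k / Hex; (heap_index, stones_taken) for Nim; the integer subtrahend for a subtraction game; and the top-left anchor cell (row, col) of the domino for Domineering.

PV length from [O../XX./.O.]: 5 plies

[O../XX./.O.] X move#1: (0,1):-1/OX./XX./.O., (0,2):-1/O.X/XX./.O., (1,2):+1/O../XXX/.O.*, (2,0):+1/O../XX./XO., (2,2):+1/O../XX./.OX
[O../XXX/.O.] O move#2: (0,1):-1/OO./XXX/.O.*, (0,2):-1/O.O/XXX/.O., (2,0):-1/O../XXX/OO., (2,2):-1/O../XXX/.OO
[OO./XXX/.O.] X move#3: (0,2):+1/OOX/XXX/.O.*, (2,0):-1/OO./XXX/XO., (2,2):-1/OO./XXX/.OX
[OOX/XXX/.O.] O move#4: (2,0):-1/OOX/XXX/OO.*, (2,2):-1/OOX/XXX/.OO
[OOX/XXX/OO.] X move#5: (2,2):+1/OOX/XXX/OOX*
[OOX/XXX/OOX] end (terminal -1, O#6); searched O../XX./.O. to 5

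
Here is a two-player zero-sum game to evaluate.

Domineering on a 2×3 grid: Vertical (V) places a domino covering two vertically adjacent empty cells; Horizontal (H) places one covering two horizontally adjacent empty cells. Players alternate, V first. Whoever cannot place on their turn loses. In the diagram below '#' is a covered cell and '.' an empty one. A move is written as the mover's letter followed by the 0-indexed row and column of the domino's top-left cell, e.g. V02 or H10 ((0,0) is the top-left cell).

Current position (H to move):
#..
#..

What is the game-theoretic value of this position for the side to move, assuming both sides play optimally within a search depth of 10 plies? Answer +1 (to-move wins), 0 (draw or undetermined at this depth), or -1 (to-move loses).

ply 1, H at #../#.. | H01=+1→###/#..*; H11=+1→#../###
ply 2: ###/#.. is terminal -1 (V); from #../#.. depth 10

value(#../#.., H) = +1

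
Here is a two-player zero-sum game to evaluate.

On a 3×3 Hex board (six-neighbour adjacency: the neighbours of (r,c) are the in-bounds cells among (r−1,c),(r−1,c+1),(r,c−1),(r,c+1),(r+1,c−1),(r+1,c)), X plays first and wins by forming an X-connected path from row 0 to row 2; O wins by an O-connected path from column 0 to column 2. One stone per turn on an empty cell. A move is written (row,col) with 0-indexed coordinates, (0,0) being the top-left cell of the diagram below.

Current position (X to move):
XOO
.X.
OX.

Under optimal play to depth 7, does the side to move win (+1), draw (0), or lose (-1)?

value(XOO/.X./OX., X) = +1

p1 X@[XOO/.X./OX.]: (1,0)[XOO/XX./OX.]+1* (1,2)[XOO/.XX/OX.]-1 (2,2)[XOO/.X./OXX]-1
p2 O@[XOO/XX./OX.] terminal -1; root [XOO/.X./OX.] d7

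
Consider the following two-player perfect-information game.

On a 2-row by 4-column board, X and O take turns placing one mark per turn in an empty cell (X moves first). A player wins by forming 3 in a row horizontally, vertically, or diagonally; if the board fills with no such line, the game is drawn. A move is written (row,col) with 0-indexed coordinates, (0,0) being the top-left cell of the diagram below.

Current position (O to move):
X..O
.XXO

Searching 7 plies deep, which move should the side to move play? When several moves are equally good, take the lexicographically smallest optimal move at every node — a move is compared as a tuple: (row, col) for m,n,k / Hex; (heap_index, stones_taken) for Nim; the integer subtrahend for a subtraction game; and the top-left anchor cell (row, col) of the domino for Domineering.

p1 O@[X..O/.XXO]: (0,1)[XO.O/.XXO]-1 (0,2)[X.OO/.XXO]-1 (1,0)[X..O/OXXO]+0*
p2 X@[X..O/OXXO]: (0,1)[XX.O/OXXO]+0* (0,2)[X.XO/OXXO]+0
p3 O@[XX.O/OXXO]: (0,2)[XXOO/OXXO]+0*
p4 X@[XXOO/OXXO] terminal +0; root [X..O/.XXO] d7

O's best at [X..O/.XXO]: (1,0)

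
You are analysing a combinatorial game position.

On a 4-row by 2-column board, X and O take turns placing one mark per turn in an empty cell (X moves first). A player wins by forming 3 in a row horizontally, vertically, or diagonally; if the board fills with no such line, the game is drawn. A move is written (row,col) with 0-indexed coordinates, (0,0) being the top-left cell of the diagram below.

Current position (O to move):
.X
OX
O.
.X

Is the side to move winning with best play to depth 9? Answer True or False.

O winning at [.X/OX/O./.X]: True

p1 O@[.X/OX/O./.X]: (0,0)[OX/OX/O./.X]+1* (2,1)[.X/OX/OO/.X]+1 (3,0)[.X/OX/O./OX]+1
p2 X@[OX/OX/O./.X] terminal -1; root [.X/OX/O./.X] d9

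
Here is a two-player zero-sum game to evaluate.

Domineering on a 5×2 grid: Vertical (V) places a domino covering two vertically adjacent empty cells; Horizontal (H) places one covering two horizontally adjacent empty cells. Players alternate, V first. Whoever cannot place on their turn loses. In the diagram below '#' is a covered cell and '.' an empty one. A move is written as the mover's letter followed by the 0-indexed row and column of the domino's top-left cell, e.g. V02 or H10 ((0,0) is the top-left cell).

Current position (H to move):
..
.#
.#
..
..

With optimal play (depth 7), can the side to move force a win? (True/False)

H winning at [../.#/.#/../..]: True

[../.#/.#/../..] H move#1: H00:-1/##/.#/.#/../.., H30:+1/../.#/.#/##/..*, H40:+1/../.#/.#/../##
[../.#/.#/##/..] V move#2: V00:-1/#./##/.#/##/..*, V10:-1/../##/##/##/..
[#./##/.#/##/..] H move#3: H40:+1/#./##/.#/##/##*
[#./##/.#/##/##] end (terminal -1, V#4); searched ../.#/.#/../.. to 7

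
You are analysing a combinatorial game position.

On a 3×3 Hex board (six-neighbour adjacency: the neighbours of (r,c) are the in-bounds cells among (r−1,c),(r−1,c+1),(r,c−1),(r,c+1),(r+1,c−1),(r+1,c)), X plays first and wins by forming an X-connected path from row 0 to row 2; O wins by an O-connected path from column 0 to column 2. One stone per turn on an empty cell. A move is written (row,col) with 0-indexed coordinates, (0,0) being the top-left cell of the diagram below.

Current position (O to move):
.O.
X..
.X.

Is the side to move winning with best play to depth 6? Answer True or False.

O winning at [.O./X../.X.]: True

p1 O@[.O./X../.X.]: (0,0)[OO./X../.X.]-1 (0,2)[.OO/X../.X.]-1 (1,1)[.O./XO./.X.]+1* (1,2)[.O./X.O/.X.]-1 (2,0)[.O./X../OX.]-1 (2,2)[.O./X../.XO]-1
p2 X@[.O./XO./.X.]: (0,0)[XO./XO./.X.]-1* (0,2)[.OX/XO./.X.]-1 (1,2)[.O./XOX/.X.]-1 (2,0)[.O./XO./XX.]-1 (2,2)[.O./XO./.XX]-1
p3 O@[XO./XO./.X.]: (0,2)[XOO/XO./.X.]-1 (1,2)[XO./XOO/.X.]-1 (2,0)[XO./XO./OX.]+1* (2,2)[XO./XO./.XO]-1
p4 X@[XO./XO./OX.]: (0,2)[XOX/XO./OX.]-1* (1,2)[XO./XOX/OX.]-1 (2,2)[XO./XO./OXX]-1
p5 O@[XOX/XO./OX.]: (1,2)[XOX/XOO/OX.]+1* (2,2)[XOX/XO./OXO]-1
p6 X@[XOX/XOO/OX.] terminal -1; root [.O./X../.X.] d6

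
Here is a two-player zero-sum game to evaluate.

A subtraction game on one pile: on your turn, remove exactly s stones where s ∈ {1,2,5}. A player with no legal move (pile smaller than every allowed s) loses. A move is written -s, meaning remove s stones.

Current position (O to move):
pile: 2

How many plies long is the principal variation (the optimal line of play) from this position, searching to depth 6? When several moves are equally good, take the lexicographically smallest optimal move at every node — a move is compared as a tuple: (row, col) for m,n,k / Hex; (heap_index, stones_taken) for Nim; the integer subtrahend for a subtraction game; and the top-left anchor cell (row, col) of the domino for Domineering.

PV length from [2]: 1 ply

[2] O move#1: -1:-1/1, -2:+1/0*
[0] end (terminal -1, X#2); searched 2 to 6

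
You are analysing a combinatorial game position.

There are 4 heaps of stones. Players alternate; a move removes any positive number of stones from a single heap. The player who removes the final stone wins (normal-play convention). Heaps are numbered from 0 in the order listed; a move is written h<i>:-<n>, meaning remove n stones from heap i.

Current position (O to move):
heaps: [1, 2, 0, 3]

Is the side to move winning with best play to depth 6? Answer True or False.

O winning at [(1,2,0,3)]: False

[(1,2,0,3)] O move#1: h0:-1:-1/(0,2,0,3)*, h1:-1:-1/(1,1,0,3), h1:-2:-1/(1,0,0,3), h3:-1:-1/(1,2,0,2), h3:-2:-1/(1,2,0,1), h3:-3:-1/(1,2,0,0)
[(0,2,0,3)] X move#2: h1:-1:-1/(0,1,0,3), h1:-2:-1/(0,0,0,3), h3:-1:+1/(0,2,0,2)*, h3:-2:-1/(0,2,0,1), h3:-3:-1/(0,2,0,0)
[(0,2,0,2)] O move#3: h1:-1:-1/(0,1,0,2)*, h1:-2:-1/(0,0,0,2), h3:-1:-1/(0,2,0,1), h3:-2:-1/(0,2,0,0)
[(0,1,0,2)] X move#4: h1:-1:-1/(0,0,0,2), h3:-1:+1/(0,1,0,1)*, h3:-2:-1/(0,1,0,0)
[(0,1,0,1)] O move#5: h1:-1:-1/(0,0,0,1)*, h3:-1:-1/(0,1,0,0)
[(0,0,0,1)] X move#6: h3:-1:+1/(0,0,0,0)*
[(0,0,0,0)] end (terminal -1, O#7); searched (1,2,0,3) to 6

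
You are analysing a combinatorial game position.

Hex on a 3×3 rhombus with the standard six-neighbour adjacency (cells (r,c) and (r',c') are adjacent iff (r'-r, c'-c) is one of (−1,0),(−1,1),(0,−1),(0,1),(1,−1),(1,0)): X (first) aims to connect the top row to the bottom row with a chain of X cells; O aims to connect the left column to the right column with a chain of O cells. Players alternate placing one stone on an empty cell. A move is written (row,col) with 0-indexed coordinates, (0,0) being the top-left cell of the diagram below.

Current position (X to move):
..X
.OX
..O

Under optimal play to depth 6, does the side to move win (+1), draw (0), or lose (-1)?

value(..X/.OX/..O, X) = +1

[..X/.OX/..O] X move#1: (0,0):-1/X.X/.OX/..O, (0,1):-1/.XX/.OX/..O, (1,0):+1/..X/XOX/..O*, (2,0):+1/..X/.OX/X.O, (2,1):+1/..X/.OX/.XO
[..X/XOX/..O] O move#2: (0,0):-1/O.X/XOX/..O*, (0,1):-1/.OX/XOX/..O, (2,0):-1/..X/XOX/O.O, (2,1):-1/..X/XOX/.OO
[O.X/XOX/..O] X move#3: (0,1):+1/OXX/XOX/..O*, (2,0):+1/O.X/XOX/X.O, (2,1):+1/O.X/XOX/.XO
[OXX/XOX/..O] O move#4: (2,0):-1/OXX/XOX/O.O*, (2,1):-1/OXX/XOX/.OO
[OXX/XOX/O.O] X move#5: (2,1):+1/OXX/XOX/OXO*
[OXX/XOX/OXO] end (terminal -1, O#6); searched ..X/.OX/..O to 6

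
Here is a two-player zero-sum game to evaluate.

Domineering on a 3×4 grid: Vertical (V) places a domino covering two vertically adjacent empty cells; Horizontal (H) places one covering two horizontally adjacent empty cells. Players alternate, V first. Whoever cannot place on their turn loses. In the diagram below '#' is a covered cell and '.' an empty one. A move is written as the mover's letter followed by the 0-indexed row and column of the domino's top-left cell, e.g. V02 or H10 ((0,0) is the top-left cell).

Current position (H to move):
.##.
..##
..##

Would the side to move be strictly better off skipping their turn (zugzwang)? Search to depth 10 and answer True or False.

zugzwang(.##./..##/..##, H) = False

ply 1, H at .##./..##/..## | H10=+1→.##./####/..##*; H20=-1→.##./..##/####
ply 2: .##./####/..## is terminal -1 (V); from .##./..##/..## depth 10
if H skipped the turn, V would face:
~ ply 1, V at .##./..##/..## | V00=-1→###./#.##/..##; V10=+1→.##./#.##/#.##*; V11=+1→.##./.###/.###
~ ply 2: .##./#.##/#.## is terminal -1 (H); from .##./..##/..## depth 10
compare (H): move=+1 vs pass=-1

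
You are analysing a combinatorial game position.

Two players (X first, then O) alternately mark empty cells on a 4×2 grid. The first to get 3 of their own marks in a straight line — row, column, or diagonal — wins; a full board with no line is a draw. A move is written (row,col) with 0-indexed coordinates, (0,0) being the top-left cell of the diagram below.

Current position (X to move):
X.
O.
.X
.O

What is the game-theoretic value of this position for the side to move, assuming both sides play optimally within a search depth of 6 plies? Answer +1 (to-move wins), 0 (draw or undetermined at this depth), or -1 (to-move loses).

ply 1, X at X./O./.X/.O | (0,1)=+0→XX/O./.X/.O*; (1,1)=+0→X./OX/.X/.O; (2,0)=+0→X./O./XX/.O; (3,0)=+0→X./O./.X/XO
ply 2, O at XX/O./.X/.O | (1,1)=+0→XX/OO/.X/.O*; (2,0)=-1→XX/O./OX/.O; (3,0)=-1→XX/O./.X/OO
ply 3, X at XX/OO/.X/.O | (2,0)=+0→XX/OO/XX/.O*; (3,0)=+0→XX/OO/.X/XO
ply 4, O at XX/OO/XX/.O | (3,0)=+0→XX/OO/XX/OO*
ply 5: XX/OO/XX/OO is terminal +0 (X); from X./O./.X/.O depth 6

value(X./O./.X/.O, X) = 0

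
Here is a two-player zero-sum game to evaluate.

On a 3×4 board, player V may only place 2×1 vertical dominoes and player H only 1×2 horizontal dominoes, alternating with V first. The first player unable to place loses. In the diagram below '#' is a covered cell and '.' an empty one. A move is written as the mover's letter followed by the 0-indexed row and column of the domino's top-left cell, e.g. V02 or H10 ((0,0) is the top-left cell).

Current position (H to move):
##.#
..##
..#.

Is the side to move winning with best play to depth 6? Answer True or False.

p1 H@[##.#/..##/..#.]: H10[##.#/####/..#.]+1* H20[##.#/..##/###.]+1
p2 V@[##.#/####/..#.] terminal -1; root [##.#/..##/..#.] d6

H winning at [##.#/..##/..#.]: True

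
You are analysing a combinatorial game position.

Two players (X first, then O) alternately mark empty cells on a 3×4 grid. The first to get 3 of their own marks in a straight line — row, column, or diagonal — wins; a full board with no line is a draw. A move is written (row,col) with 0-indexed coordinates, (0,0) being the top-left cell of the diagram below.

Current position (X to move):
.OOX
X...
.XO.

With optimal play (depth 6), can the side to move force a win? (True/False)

ply 1, X at .OOX/X.../.XO. | (0,0)=-1→XOOX/X.../.XO.; (1,1)=-1→.OOX/XX../.XO.; (1,2)=+1→.OOX/X.X./.XO.*; (1,3)=-1→.OOX/X..X/.XO.; (2,0)=-1→.OOX/X.../XXO.; (2,3)=-1→.OOX/X.../.XOX
ply 2: .OOX/X.X./.XO. is terminal -1 (O); from .OOX/X.../.XO. depth 6

X winning at [.OOX/X.../.XO.]: True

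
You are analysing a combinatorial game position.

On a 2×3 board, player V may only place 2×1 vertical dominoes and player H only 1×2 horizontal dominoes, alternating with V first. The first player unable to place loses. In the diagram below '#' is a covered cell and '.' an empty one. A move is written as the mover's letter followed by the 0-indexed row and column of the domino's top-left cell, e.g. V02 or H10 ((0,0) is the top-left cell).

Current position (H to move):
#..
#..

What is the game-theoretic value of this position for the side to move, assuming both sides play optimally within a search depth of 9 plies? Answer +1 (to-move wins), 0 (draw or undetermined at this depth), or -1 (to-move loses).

value(#../#.., H) = +1

ply 1, H at #../#.. | H01=+1→###/#..*; H11=+1→#../###
ply 2: ###/#.. is terminal -1 (V); from #../#.. depth 9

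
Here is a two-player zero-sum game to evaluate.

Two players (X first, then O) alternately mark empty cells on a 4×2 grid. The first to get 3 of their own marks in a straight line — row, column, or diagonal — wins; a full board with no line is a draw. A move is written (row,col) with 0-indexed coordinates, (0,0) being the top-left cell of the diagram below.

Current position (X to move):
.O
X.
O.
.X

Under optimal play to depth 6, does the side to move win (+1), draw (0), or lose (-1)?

value(.O/X./O./.X, X) = 0

ply 1, X at .O/X./O./.X | (0,0)=+0→XO/X./O./.X*; (1,1)=+0→.O/XX/O./.X; (2,1)=+0→.O/X./OX/.X; (3,0)=+0→.O/X./O./XX
ply 2, O at XO/X./O./.X | (1,1)=+0→XO/XO/O./.X*; (2,1)=+0→XO/X./OO/.X; (3,0)=+0→XO/X./O./OX
ply 3, X at XO/XO/O./.X | (2,1)=+0→XO/XO/OX/.X*; (3,0)=-1→XO/XO/O./XX
ply 4, O at XO/XO/OX/.X | (3,0)=+0→XO/XO/OX/OX*
ply 5: XO/XO/OX/OX is terminal +0 (X); from .O/X./O./.X depth 6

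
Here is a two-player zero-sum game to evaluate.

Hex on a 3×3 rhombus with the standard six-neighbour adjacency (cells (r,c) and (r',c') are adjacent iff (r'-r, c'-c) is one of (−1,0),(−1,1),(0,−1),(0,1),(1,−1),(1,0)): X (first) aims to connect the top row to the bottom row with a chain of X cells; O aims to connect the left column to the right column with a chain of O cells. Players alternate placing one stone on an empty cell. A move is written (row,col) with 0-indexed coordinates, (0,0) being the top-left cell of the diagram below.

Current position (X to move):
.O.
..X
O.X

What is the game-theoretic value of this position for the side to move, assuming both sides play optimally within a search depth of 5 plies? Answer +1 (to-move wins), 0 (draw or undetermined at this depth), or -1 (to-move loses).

value(.O./..X/O.X, X) = +1

p1 X@[.O./..X/O.X]: (0,0)[XO./..X/O.X]-1 (0,2)[.OX/..X/O.X]+1* (1,0)[.O./X.X/O.X]-1 (1,1)[.O./.XX/O.X]-1 (2,1)[.O./..X/OXX]-1
p2 O@[.OX/..X/O.X] terminal -1; root [.O./..X/O.X] d5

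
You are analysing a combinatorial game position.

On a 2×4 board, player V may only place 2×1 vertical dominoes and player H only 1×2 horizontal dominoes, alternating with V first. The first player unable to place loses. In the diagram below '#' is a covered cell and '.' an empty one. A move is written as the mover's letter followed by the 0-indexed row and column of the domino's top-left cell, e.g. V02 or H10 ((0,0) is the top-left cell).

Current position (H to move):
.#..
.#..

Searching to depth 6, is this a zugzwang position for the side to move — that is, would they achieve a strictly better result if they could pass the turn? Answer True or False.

zugzwang(.#../.#.., H) = False

p1 H@[.#../.#..]: H02[.###/.#..]+1* H12[.#../.###]+1
p2 V@[.###/.#..]: V00[####/##..]-1*
p3 H@[####/##..]: H12[####/####]+1*
p4 V@[####/####] terminal -1; root [.#../.#..] d6
pass branch (V moves first from the same position):
  | p1 V@[.#../.#..]: V00[##../##..]-1 V02[.##./.##.]+1* V03[.#.#/.#.#]+1
  | p2 H@[.##./.##.] terminal -1; root [.#../.#..] d6
H moving scores +1; H passing scores -1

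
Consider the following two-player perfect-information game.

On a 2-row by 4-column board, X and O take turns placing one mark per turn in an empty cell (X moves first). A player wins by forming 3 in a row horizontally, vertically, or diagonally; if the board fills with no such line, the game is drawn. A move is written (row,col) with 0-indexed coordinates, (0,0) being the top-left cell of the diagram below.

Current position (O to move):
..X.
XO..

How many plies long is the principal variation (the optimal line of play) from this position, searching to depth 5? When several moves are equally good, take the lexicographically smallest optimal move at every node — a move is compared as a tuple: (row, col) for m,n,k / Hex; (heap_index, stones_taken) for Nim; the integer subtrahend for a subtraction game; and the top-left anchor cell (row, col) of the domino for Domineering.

PV length from [..X./XO..]: 5 plies

[..X./XO..] O move#1: (0,0):+0/O.X./XO..*, (0,1):+0/.OX./XO.., (0,3):+0/..XO/XO.., (1,2):+0/..X./XOO., (1,3):+0/..X./XO.O
[O.X./XO..] X move#2: (0,1):+0/OXX./XO..*, (0,3):+0/O.XX/XO.., (1,2):+0/O.X./XOX., (1,3):+0/O.X./XO.X
[OXX./XO..] O move#3: (0,3):+0/OXXO/XO..*, (1,2):-1/OXX./XOO., (1,3):-1/OXX./XO.O
[OXXO/XO..] X move#4: (1,2):+0/OXXO/XOX.*, (1,3):+0/OXXO/XO.X
[OXXO/XOX.] O move#5: (1,3):+0/OXXO/XOXO*
[OXXO/XOXO] end (terminal +0, X#6); searched ..X./XO.. to 5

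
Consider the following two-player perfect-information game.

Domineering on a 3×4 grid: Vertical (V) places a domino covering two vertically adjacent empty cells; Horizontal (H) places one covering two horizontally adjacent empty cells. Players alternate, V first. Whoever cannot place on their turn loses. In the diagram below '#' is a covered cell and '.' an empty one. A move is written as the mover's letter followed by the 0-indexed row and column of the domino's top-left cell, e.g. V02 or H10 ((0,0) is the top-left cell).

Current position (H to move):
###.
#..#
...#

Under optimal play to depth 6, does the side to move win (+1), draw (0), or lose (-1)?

value(###./#..#/...#, H) = +1

p1 H@[###./#..#/...#]: H11[###./####/...#]+1* H20[###./#..#/##.#]-1 H21[###./#..#/.###]+1
p2 V@[###./####/...#] terminal -1; root [###./#..#/...#] d6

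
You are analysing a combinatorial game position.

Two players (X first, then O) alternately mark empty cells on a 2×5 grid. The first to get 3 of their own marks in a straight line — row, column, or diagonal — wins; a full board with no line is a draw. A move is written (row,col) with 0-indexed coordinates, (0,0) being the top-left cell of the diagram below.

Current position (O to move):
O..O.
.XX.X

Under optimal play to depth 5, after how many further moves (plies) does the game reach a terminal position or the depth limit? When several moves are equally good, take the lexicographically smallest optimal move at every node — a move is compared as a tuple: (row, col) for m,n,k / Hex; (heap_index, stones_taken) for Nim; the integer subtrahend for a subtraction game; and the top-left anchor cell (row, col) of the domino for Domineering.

ply 1, O at O..O./.XX.X | (0,1)=-1→OO.O./.XX.X*; (0,2)=-1→O.OO./.XX.X; (0,4)=-1→O..OO/.XX.X; (1,0)=-1→O..O./OXX.X; (1,3)=-1→O..O./.XXOX
ply 2, X at OO.O./.XX.X | (0,2)=+1→OOXO./.XX.X*; (0,4)=-1→OO.OX/.XX.X; (1,0)=+1→OO.O./XXX.X; (1,3)=+1→OO.O./.XXXX
ply 3, O at OOXO./.XX.X | (0,4)=-1→OOXOO/.XX.X*; (1,0)=-1→OOXO./OXX.X; (1,3)=-1→OOXO./.XXOX
ply 4, X at OOXOO/.XX.X | (1,0)=+1→OOXOO/XXX.X*; (1,3)=+1→OOXOO/.XXXX
ply 5: OOXOO/XXX.X is terminal -1 (O); from O..O./.XX.X depth 5

PV length from [O..O./.XX.X]: 4 plies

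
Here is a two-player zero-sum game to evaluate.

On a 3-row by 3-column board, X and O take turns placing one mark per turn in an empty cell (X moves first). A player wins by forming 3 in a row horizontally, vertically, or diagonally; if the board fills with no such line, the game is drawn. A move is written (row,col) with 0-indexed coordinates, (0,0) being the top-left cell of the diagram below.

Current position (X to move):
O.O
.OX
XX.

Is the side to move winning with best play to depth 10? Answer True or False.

ply 1, X at O.O/.OX/XX. | (0,1)=-1→OXO/.OX/XX.; (1,0)=-1→O.O/XOX/XX.; (2,2)=+1→O.O/.OX/XXX*
ply 2: O.O/.OX/XXX is terminal -1 (O); from O.O/.OX/XX. depth 10

X winning at [O.O/.OX/XX.]: True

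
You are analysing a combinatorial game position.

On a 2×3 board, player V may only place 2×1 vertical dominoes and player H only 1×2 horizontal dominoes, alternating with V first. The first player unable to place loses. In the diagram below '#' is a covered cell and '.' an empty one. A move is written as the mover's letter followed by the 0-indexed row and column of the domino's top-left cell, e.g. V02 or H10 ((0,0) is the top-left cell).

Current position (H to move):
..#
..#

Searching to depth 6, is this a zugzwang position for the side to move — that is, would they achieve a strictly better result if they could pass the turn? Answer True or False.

zugzwang(..#/..#, H) = False

ply 1, H at ..#/..# | H00=+1→###/..#*; H10=+1→..#/###
ply 2: ###/..# is terminal -1 (V); from ..#/..# depth 6
pass branch (V moves first from the same position):
  | ply 1, V at ..#/..# | V00=+1→#.#/#.#*; V01=+1→.##/.##
  | ply 2: #.#/#.# is terminal -1 (H); from ..#/..# depth 6
H moving scores +1; H passing scores -1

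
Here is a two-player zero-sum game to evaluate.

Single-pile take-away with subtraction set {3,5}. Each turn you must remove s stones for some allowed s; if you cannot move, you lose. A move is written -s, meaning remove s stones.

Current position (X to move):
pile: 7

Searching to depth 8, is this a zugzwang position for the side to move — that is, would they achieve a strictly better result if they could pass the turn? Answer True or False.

ply 1, X at 7 | -3=-1→4; -5=+1→2*
ply 2: 2 is terminal -1 (O); from 7 depth 8
suppose X passes — search the same position with O to move:
pass> ply 1, O at 7 | -3=-1→4; -5=+1→2*
pass> ply 2: 2 is terminal -1 (X); from 7 depth 8
for X: play +1, pass -1

zugzwang(7, X) = False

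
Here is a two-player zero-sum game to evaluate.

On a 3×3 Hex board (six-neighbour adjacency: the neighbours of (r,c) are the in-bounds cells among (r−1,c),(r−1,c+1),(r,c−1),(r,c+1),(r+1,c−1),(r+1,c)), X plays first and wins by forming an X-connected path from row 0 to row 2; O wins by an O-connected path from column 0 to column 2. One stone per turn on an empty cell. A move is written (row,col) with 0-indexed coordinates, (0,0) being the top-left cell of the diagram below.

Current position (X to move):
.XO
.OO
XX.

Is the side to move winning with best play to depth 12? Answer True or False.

X winning at [.XO/.OO/XX.]: True

ply 1, X at .XO/.OO/XX. | (0,0)=-1→XXO/.OO/XX.; (1,0)=+1→.XO/XOO/XX.*; (2,2)=-1→.XO/.OO/XXX
ply 2: .XO/XOO/XX. is terminal -1 (O); from .XO/.OO/XX. depth 12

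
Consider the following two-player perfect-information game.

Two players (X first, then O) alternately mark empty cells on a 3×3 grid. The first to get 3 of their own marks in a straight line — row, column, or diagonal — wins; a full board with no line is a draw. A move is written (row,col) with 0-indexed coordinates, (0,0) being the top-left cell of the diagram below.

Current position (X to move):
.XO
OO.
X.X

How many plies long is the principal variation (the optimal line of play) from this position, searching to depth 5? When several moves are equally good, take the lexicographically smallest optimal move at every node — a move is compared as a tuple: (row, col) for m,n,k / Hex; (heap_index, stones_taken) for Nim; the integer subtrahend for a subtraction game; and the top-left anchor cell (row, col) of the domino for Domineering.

[.XO/OO./X.X] X move#1: (0,0):-1/XXO/OO./X.X, (1,2):+0/.XO/OOX/X.X, (2,1):+1/.XO/OO./XXX*
[.XO/OO./XXX] end (terminal -1, O#2); searched .XO/OO./X.X to 5

PV length from [.XO/OO./X.X]: 1 ply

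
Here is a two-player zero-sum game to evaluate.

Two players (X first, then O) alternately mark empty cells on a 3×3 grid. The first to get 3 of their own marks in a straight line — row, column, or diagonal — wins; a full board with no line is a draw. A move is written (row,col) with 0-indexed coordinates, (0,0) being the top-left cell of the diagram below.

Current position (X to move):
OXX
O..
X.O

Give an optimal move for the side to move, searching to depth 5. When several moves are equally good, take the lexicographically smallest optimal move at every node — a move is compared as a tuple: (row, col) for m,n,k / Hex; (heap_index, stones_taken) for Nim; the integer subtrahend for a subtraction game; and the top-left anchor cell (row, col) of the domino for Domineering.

p1 X@[OXX/O../X.O]: (1,1)[OXX/OX./X.O]+1* (1,2)[OXX/O.X/X.O]-1 (2,1)[OXX/O../XXO]-1
p2 O@[OXX/OX./X.O] terminal -1; root [OXX/O../X.O] d5

X's best at [OXX/O../X.O]: (1,1)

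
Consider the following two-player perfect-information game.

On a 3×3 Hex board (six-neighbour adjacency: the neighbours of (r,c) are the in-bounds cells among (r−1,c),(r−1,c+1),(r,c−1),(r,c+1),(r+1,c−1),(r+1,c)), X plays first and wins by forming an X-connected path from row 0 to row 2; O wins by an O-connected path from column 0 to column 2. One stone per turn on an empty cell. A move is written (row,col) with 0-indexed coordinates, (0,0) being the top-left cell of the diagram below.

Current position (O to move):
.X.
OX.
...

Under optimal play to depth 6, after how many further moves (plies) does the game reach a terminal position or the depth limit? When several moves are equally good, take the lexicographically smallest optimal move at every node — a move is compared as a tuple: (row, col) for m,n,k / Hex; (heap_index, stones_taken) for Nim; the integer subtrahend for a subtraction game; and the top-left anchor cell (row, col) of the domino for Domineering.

p1 O@[.X./OX./...]: (0,0)[OX./OX./...]-1* (0,2)[.XO/OX./...]-1 (1,2)[.X./OXO/...]-1 (2,0)[.X./OX./O..]-1 (2,1)[.X./OX./.O.]-1 (2,2)[.X./OX./..O]-1
p2 X@[OX./OX./...]: (0,2)[OXX/OX./...]+1* (1,2)[OX./OXX/...]+1 (2,0)[OX./OX./X..]+1 (2,1)[OX./OX./.X.]+1 (2,2)[OX./OX./..X]+1
p3 O@[OXX/OX./...]: (1,2)[OXX/OXO/...]-1* (2,0)[OXX/OX./O..]-1 (2,1)[OXX/OX./.O.]-1 (2,2)[OXX/OX./..O]-1
p4 X@[OXX/OXO/...]: (2,0)[OXX/OXO/X..]+1* (2,1)[OXX/OXO/.X.]+1 (2,2)[OXX/OXO/..X]+1
p5 O@[OXX/OXO/X..] terminal -1; root [.X./OX./...] d6

PV length from [.X./OX./...]: 4 plies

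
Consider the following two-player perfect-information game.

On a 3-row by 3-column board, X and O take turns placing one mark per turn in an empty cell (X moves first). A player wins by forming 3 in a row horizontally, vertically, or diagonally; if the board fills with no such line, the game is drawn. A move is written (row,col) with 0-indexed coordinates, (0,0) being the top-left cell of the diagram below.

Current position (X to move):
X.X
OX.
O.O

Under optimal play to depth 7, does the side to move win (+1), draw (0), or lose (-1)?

ply 1, X at X.X/OX./O.O | (0,1)=+1→XXX/OX./O.O*; (1,2)=-1→X.X/OXX/O.O; (2,1)=+0→X.X/OX./OXO
ply 2: XXX/OX./O.O is terminal -1 (O); from X.X/OX./O.O depth 7

value(X.X/OX./O.O, X) = +1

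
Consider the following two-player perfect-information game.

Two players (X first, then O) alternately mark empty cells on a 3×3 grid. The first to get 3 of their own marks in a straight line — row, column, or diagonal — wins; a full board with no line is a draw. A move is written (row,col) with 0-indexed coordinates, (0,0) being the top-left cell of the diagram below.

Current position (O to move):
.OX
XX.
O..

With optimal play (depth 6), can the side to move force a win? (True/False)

[.OX/XX./O..] O move#1: (0,0):-1/OOX/XX./O.., (1,2):+0/.OX/XXO/O..*, (2,1):-1/.OX/XX./OO., (2,2):-1/.OX/XX./O.O
[.OX/XXO/O..] X move#2: (0,0):+0/XOX/XXO/O..*, (2,1):+0/.OX/XXO/OX., (2,2):+0/.OX/XXO/O.X
[XOX/XXO/O..] O move#3: (2,1):-1/XOX/XXO/OO., (2,2):+0/XOX/XXO/O.O*
[XOX/XXO/O.O] X move#4: (2,1):+0/XOX/XXO/OXO*
[XOX/XXO/OXO] end (terminal +0, O#5); searched .OX/XX./O.. to 6

O winning at [.OX/XX./O..]: False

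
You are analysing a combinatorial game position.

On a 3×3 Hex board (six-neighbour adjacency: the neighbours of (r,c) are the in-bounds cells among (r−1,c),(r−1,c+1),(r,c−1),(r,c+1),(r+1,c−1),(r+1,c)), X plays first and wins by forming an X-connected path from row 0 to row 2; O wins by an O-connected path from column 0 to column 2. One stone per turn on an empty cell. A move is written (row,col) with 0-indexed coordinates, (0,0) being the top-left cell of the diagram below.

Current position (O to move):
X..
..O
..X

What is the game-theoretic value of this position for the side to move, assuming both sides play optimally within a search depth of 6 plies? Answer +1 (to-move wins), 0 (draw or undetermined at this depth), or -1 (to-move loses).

ply 1, O at X../..O/..X | (0,1)=-1→XO./..O/..X; (0,2)=-1→X.O/..O/..X; (1,0)=-1→X../O.O/..X; (1,1)=+1→X../.OO/..X*; (2,0)=+1→X../..O/O.X; (2,1)=-1→X../..O/.OX
ply 2, X at X../.OO/..X | (0,1)=-1→XX./.OO/..X*; (0,2)=-1→X.X/.OO/..X; (1,0)=-1→X../XOO/..X; (2,0)=-1→X../.OO/X.X; (2,1)=-1→X../.OO/.XX
ply 3, O at XX./.OO/..X | (0,2)=+1→XXO/.OO/..X*; (1,0)=+1→XX./OOO/..X; (2,0)=+1→XX./.OO/O.X; (2,1)=+1→XX./.OO/.OX
ply 4, X at XXO/.OO/..X | (1,0)=-1→XXO/XOO/..X*; (2,0)=-1→XXO/.OO/X.X; (2,1)=-1→XXO/.OO/.XX
ply 5, O at XXO/XOO/..X | (2,0)=+1→XXO/XOO/O.X*; (2,1)=-1→XXO/XOO/.OX
ply 6: XXO/XOO/O.X is terminal -1 (X); from X../..O/..X depth 6

value(X../..O/..X, O) = +1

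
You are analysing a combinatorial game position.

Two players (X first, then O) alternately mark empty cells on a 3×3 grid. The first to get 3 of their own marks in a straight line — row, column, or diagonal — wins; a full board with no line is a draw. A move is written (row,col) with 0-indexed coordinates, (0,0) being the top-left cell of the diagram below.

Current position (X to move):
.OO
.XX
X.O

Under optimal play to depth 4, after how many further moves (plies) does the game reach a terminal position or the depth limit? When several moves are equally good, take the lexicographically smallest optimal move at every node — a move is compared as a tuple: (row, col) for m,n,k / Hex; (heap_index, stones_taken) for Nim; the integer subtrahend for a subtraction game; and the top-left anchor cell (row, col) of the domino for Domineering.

p1 X@[.OO/.XX/X.O]: (0,0)[XOO/.XX/X.O]+0 (1,0)[.OO/XXX/X.O]+1* (2,1)[.OO/.XX/XXO]-1
p2 O@[.OO/XXX/X.O] terminal -1; root [.OO/.XX/X.O] d4

PV length from [.OO/.XX/X.O]: 1 ply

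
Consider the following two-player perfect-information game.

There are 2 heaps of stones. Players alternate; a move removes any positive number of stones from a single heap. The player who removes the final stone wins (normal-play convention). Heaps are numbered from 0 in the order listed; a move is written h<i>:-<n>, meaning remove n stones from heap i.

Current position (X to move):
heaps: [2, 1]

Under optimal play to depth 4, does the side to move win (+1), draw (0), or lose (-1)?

p1 X@[(2,1)]: h0:-1[(1,1)]+1* h0:-2[(0,1)]-1 h1:-1[(2,0)]-1
p2 O@[(1,1)]: h0:-1[(0,1)]-1* h1:-1[(1,0)]-1
p3 X@[(0,1)]: h1:-1[(0,0)]+1*
p4 O@[(0,0)] terminal -1; root [(2,1)] d4

value((2,1), X) = +1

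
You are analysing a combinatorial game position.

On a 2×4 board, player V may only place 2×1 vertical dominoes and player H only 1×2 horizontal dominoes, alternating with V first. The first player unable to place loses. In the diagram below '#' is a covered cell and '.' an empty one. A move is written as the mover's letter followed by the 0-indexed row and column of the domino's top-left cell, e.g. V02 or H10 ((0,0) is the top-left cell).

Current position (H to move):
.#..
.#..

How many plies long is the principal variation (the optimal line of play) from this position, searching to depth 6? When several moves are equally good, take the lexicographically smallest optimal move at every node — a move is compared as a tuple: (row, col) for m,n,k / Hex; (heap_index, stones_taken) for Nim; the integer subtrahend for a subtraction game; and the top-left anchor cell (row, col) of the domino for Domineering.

[.#../.#..] H move#1: H02:+1/.###/.#..*, H12:+1/.#../.###
[.###/.#..] V move#2: V00:-1/####/##..*
[####/##..] H move#3: H12:+1/####/####*
[####/####] end (terminal -1, V#4); searched .#../.#.. to 6

PV length from [.#../.#..]: 3 plies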